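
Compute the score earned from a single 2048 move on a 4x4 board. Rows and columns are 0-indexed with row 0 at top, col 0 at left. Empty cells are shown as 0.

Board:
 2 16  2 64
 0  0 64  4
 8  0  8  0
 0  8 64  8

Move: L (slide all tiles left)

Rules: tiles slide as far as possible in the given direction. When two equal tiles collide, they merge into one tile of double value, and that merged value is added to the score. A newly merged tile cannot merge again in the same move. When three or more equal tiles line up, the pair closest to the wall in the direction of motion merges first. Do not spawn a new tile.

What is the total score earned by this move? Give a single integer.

Slide left:
row 0: [2, 16, 2, 64] -> [2, 16, 2, 64]  score +0 (running 0)
row 1: [0, 0, 64, 4] -> [64, 4, 0, 0]  score +0 (running 0)
row 2: [8, 0, 8, 0] -> [16, 0, 0, 0]  score +16 (running 16)
row 3: [0, 8, 64, 8] -> [8, 64, 8, 0]  score +0 (running 16)
Board after move:
 2 16  2 64
64  4  0  0
16  0  0  0
 8 64  8  0

Answer: 16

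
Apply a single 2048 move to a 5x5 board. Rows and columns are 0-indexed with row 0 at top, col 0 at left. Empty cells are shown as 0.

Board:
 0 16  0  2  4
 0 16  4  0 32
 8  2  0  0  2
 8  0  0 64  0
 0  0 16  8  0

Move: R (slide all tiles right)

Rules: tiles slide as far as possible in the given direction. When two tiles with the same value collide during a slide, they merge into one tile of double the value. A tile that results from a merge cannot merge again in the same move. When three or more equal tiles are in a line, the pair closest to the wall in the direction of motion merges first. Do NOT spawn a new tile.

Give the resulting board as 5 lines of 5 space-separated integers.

Answer:  0  0 16  2  4
 0  0 16  4 32
 0  0  0  8  4
 0  0  0  8 64
 0  0  0 16  8

Derivation:
Slide right:
row 0: [0, 16, 0, 2, 4] -> [0, 0, 16, 2, 4]
row 1: [0, 16, 4, 0, 32] -> [0, 0, 16, 4, 32]
row 2: [8, 2, 0, 0, 2] -> [0, 0, 0, 8, 4]
row 3: [8, 0, 0, 64, 0] -> [0, 0, 0, 8, 64]
row 4: [0, 0, 16, 8, 0] -> [0, 0, 0, 16, 8]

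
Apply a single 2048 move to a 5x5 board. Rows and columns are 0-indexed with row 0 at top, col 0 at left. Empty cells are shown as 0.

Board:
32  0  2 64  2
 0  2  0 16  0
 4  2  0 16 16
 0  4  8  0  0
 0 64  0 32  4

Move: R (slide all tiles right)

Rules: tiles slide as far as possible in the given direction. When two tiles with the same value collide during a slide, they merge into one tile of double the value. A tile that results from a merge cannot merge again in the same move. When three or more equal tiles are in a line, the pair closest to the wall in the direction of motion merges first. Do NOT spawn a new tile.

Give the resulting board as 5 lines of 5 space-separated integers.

Answer:  0 32  2 64  2
 0  0  0  2 16
 0  0  4  2 32
 0  0  0  4  8
 0  0 64 32  4

Derivation:
Slide right:
row 0: [32, 0, 2, 64, 2] -> [0, 32, 2, 64, 2]
row 1: [0, 2, 0, 16, 0] -> [0, 0, 0, 2, 16]
row 2: [4, 2, 0, 16, 16] -> [0, 0, 4, 2, 32]
row 3: [0, 4, 8, 0, 0] -> [0, 0, 0, 4, 8]
row 4: [0, 64, 0, 32, 4] -> [0, 0, 64, 32, 4]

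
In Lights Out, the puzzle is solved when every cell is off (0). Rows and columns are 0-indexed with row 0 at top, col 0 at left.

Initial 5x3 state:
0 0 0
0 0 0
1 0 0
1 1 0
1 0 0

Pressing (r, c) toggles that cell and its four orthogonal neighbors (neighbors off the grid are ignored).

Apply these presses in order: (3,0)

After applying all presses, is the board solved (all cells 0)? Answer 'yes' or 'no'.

Answer: yes

Derivation:
After press 1 at (3,0):
0 0 0
0 0 0
0 0 0
0 0 0
0 0 0

Lights still on: 0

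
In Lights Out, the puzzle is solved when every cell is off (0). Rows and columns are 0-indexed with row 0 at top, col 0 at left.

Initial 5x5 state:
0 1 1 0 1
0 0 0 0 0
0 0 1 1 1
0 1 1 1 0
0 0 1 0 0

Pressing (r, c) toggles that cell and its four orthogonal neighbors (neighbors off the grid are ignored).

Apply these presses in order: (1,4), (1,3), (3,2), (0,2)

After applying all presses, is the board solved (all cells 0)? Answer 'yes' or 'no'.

Answer: yes

Derivation:
After press 1 at (1,4):
0 1 1 0 0
0 0 0 1 1
0 0 1 1 0
0 1 1 1 0
0 0 1 0 0

After press 2 at (1,3):
0 1 1 1 0
0 0 1 0 0
0 0 1 0 0
0 1 1 1 0
0 0 1 0 0

After press 3 at (3,2):
0 1 1 1 0
0 0 1 0 0
0 0 0 0 0
0 0 0 0 0
0 0 0 0 0

After press 4 at (0,2):
0 0 0 0 0
0 0 0 0 0
0 0 0 0 0
0 0 0 0 0
0 0 0 0 0

Lights still on: 0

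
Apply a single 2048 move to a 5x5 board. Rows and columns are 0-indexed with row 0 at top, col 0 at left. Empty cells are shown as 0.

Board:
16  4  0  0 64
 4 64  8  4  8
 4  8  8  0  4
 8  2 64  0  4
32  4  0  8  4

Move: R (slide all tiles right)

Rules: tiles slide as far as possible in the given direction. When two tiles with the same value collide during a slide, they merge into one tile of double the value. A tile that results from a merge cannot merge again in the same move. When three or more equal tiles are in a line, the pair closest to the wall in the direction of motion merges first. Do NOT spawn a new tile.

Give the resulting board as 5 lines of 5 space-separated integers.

Slide right:
row 0: [16, 4, 0, 0, 64] -> [0, 0, 16, 4, 64]
row 1: [4, 64, 8, 4, 8] -> [4, 64, 8, 4, 8]
row 2: [4, 8, 8, 0, 4] -> [0, 0, 4, 16, 4]
row 3: [8, 2, 64, 0, 4] -> [0, 8, 2, 64, 4]
row 4: [32, 4, 0, 8, 4] -> [0, 32, 4, 8, 4]

Answer:  0  0 16  4 64
 4 64  8  4  8
 0  0  4 16  4
 0  8  2 64  4
 0 32  4  8  4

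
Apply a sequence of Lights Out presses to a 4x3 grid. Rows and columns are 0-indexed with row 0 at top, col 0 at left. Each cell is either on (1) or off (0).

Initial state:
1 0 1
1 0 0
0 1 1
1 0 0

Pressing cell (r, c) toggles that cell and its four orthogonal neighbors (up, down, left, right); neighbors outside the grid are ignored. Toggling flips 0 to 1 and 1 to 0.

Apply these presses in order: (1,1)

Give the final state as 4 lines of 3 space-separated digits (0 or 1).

After press 1 at (1,1):
1 1 1
0 1 1
0 0 1
1 0 0

Answer: 1 1 1
0 1 1
0 0 1
1 0 0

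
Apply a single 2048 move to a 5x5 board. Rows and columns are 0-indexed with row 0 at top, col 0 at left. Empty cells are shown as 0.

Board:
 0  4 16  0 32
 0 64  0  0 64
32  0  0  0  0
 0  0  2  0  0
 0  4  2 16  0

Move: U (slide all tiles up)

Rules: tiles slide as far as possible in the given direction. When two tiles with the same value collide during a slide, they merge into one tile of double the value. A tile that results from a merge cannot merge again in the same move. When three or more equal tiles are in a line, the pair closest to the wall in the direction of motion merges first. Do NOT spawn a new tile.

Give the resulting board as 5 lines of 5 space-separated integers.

Slide up:
col 0: [0, 0, 32, 0, 0] -> [32, 0, 0, 0, 0]
col 1: [4, 64, 0, 0, 4] -> [4, 64, 4, 0, 0]
col 2: [16, 0, 0, 2, 2] -> [16, 4, 0, 0, 0]
col 3: [0, 0, 0, 0, 16] -> [16, 0, 0, 0, 0]
col 4: [32, 64, 0, 0, 0] -> [32, 64, 0, 0, 0]

Answer: 32  4 16 16 32
 0 64  4  0 64
 0  4  0  0  0
 0  0  0  0  0
 0  0  0  0  0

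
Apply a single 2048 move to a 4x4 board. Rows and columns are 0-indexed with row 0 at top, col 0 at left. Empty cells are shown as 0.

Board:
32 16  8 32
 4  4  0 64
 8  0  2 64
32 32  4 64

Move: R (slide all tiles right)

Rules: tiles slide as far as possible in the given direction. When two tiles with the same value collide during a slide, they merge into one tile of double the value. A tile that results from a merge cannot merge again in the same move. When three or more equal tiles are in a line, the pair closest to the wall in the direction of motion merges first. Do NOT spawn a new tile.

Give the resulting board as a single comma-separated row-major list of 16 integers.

Slide right:
row 0: [32, 16, 8, 32] -> [32, 16, 8, 32]
row 1: [4, 4, 0, 64] -> [0, 0, 8, 64]
row 2: [8, 0, 2, 64] -> [0, 8, 2, 64]
row 3: [32, 32, 4, 64] -> [0, 64, 4, 64]

Answer: 32, 16, 8, 32, 0, 0, 8, 64, 0, 8, 2, 64, 0, 64, 4, 64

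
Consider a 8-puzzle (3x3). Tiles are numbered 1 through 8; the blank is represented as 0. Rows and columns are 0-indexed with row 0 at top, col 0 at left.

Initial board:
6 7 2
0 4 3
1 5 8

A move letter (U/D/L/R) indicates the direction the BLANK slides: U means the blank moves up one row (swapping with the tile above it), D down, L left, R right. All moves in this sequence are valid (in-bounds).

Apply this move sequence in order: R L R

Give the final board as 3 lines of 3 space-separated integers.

Answer: 6 7 2
4 0 3
1 5 8

Derivation:
After move 1 (R):
6 7 2
4 0 3
1 5 8

After move 2 (L):
6 7 2
0 4 3
1 5 8

After move 3 (R):
6 7 2
4 0 3
1 5 8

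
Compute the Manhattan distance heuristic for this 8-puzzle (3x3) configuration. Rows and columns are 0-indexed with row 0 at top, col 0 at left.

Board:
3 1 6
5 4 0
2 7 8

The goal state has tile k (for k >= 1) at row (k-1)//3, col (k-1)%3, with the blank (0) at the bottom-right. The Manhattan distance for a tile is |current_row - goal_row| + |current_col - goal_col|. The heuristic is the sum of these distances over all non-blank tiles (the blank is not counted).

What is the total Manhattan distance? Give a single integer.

Answer: 11

Derivation:
Tile 3: (0,0)->(0,2) = 2
Tile 1: (0,1)->(0,0) = 1
Tile 6: (0,2)->(1,2) = 1
Tile 5: (1,0)->(1,1) = 1
Tile 4: (1,1)->(1,0) = 1
Tile 2: (2,0)->(0,1) = 3
Tile 7: (2,1)->(2,0) = 1
Tile 8: (2,2)->(2,1) = 1
Sum: 2 + 1 + 1 + 1 + 1 + 3 + 1 + 1 = 11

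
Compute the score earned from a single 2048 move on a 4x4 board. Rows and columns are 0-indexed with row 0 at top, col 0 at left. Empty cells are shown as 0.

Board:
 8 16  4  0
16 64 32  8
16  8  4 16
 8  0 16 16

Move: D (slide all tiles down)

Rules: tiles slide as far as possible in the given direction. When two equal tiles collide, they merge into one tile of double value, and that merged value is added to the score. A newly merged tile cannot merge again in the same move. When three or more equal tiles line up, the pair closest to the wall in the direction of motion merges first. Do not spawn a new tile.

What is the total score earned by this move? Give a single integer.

Answer: 64

Derivation:
Slide down:
col 0: [8, 16, 16, 8] -> [0, 8, 32, 8]  score +32 (running 32)
col 1: [16, 64, 8, 0] -> [0, 16, 64, 8]  score +0 (running 32)
col 2: [4, 32, 4, 16] -> [4, 32, 4, 16]  score +0 (running 32)
col 3: [0, 8, 16, 16] -> [0, 0, 8, 32]  score +32 (running 64)
Board after move:
 0  0  4  0
 8 16 32  0
32 64  4  8
 8  8 16 32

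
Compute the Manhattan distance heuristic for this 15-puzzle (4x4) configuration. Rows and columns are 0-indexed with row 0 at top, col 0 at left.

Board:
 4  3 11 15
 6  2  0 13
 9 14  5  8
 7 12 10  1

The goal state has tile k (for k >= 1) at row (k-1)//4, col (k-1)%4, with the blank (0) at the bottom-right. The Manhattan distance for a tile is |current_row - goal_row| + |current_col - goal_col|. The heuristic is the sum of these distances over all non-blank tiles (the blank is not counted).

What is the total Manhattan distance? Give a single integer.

Tile 4: (0,0)->(0,3) = 3
Tile 3: (0,1)->(0,2) = 1
Tile 11: (0,2)->(2,2) = 2
Tile 15: (0,3)->(3,2) = 4
Tile 6: (1,0)->(1,1) = 1
Tile 2: (1,1)->(0,1) = 1
Tile 13: (1,3)->(3,0) = 5
Tile 9: (2,0)->(2,0) = 0
Tile 14: (2,1)->(3,1) = 1
Tile 5: (2,2)->(1,0) = 3
Tile 8: (2,3)->(1,3) = 1
Tile 7: (3,0)->(1,2) = 4
Tile 12: (3,1)->(2,3) = 3
Tile 10: (3,2)->(2,1) = 2
Tile 1: (3,3)->(0,0) = 6
Sum: 3 + 1 + 2 + 4 + 1 + 1 + 5 + 0 + 1 + 3 + 1 + 4 + 3 + 2 + 6 = 37

Answer: 37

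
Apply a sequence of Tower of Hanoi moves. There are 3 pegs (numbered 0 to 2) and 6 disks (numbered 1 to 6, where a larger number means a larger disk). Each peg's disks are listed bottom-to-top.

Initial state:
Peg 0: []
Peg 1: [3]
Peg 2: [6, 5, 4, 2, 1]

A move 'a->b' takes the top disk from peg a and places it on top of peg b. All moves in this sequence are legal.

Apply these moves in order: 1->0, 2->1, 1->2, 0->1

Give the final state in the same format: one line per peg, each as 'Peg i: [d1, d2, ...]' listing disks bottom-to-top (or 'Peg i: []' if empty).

Answer: Peg 0: []
Peg 1: [3]
Peg 2: [6, 5, 4, 2, 1]

Derivation:
After move 1 (1->0):
Peg 0: [3]
Peg 1: []
Peg 2: [6, 5, 4, 2, 1]

After move 2 (2->1):
Peg 0: [3]
Peg 1: [1]
Peg 2: [6, 5, 4, 2]

After move 3 (1->2):
Peg 0: [3]
Peg 1: []
Peg 2: [6, 5, 4, 2, 1]

After move 4 (0->1):
Peg 0: []
Peg 1: [3]
Peg 2: [6, 5, 4, 2, 1]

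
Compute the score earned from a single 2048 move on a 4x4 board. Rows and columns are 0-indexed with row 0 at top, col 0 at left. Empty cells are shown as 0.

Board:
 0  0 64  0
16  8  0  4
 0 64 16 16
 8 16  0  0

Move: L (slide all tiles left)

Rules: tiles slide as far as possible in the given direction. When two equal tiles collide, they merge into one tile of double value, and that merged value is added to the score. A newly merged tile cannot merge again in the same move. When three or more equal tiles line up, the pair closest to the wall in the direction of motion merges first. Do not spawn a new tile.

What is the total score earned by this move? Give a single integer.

Slide left:
row 0: [0, 0, 64, 0] -> [64, 0, 0, 0]  score +0 (running 0)
row 1: [16, 8, 0, 4] -> [16, 8, 4, 0]  score +0 (running 0)
row 2: [0, 64, 16, 16] -> [64, 32, 0, 0]  score +32 (running 32)
row 3: [8, 16, 0, 0] -> [8, 16, 0, 0]  score +0 (running 32)
Board after move:
64  0  0  0
16  8  4  0
64 32  0  0
 8 16  0  0

Answer: 32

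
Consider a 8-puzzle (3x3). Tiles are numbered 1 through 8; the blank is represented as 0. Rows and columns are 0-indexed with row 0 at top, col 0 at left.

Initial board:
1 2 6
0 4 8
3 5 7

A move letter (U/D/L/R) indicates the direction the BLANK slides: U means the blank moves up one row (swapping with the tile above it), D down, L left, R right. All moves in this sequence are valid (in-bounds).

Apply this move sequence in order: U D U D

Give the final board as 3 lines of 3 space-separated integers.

After move 1 (U):
0 2 6
1 4 8
3 5 7

After move 2 (D):
1 2 6
0 4 8
3 5 7

After move 3 (U):
0 2 6
1 4 8
3 5 7

After move 4 (D):
1 2 6
0 4 8
3 5 7

Answer: 1 2 6
0 4 8
3 5 7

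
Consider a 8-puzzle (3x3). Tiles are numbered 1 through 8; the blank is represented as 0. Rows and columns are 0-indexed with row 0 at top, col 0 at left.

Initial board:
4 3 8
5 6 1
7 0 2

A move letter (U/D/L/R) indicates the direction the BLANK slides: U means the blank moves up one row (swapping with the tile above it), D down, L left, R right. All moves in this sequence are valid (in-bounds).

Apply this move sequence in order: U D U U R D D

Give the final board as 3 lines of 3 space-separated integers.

After move 1 (U):
4 3 8
5 0 1
7 6 2

After move 2 (D):
4 3 8
5 6 1
7 0 2

After move 3 (U):
4 3 8
5 0 1
7 6 2

After move 4 (U):
4 0 8
5 3 1
7 6 2

After move 5 (R):
4 8 0
5 3 1
7 6 2

After move 6 (D):
4 8 1
5 3 0
7 6 2

After move 7 (D):
4 8 1
5 3 2
7 6 0

Answer: 4 8 1
5 3 2
7 6 0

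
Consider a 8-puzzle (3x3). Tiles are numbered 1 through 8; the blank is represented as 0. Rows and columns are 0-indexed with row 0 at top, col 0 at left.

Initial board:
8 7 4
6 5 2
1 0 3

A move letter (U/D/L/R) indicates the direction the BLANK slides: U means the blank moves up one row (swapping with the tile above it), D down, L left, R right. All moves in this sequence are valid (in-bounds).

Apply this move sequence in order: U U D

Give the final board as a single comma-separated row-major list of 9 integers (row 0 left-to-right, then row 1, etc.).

Answer: 8, 7, 4, 6, 0, 2, 1, 5, 3

Derivation:
After move 1 (U):
8 7 4
6 0 2
1 5 3

After move 2 (U):
8 0 4
6 7 2
1 5 3

After move 3 (D):
8 7 4
6 0 2
1 5 3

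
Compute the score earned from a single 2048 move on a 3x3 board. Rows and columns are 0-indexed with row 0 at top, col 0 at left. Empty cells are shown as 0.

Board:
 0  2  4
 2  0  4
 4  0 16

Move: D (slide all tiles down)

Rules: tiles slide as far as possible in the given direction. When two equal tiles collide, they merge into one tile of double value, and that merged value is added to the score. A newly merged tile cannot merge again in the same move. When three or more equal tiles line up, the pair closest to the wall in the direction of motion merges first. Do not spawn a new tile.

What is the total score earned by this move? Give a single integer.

Slide down:
col 0: [0, 2, 4] -> [0, 2, 4]  score +0 (running 0)
col 1: [2, 0, 0] -> [0, 0, 2]  score +0 (running 0)
col 2: [4, 4, 16] -> [0, 8, 16]  score +8 (running 8)
Board after move:
 0  0  0
 2  0  8
 4  2 16

Answer: 8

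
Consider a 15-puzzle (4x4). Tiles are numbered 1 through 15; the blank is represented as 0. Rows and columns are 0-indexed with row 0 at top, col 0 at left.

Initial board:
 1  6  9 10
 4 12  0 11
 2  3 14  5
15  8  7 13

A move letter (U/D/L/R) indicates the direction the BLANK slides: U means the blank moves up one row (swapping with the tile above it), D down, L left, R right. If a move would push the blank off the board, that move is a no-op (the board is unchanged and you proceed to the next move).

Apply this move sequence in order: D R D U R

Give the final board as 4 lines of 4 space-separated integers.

After move 1 (D):
 1  6  9 10
 4 12 14 11
 2  3  0  5
15  8  7 13

After move 2 (R):
 1  6  9 10
 4 12 14 11
 2  3  5  0
15  8  7 13

After move 3 (D):
 1  6  9 10
 4 12 14 11
 2  3  5 13
15  8  7  0

After move 4 (U):
 1  6  9 10
 4 12 14 11
 2  3  5  0
15  8  7 13

After move 5 (R):
 1  6  9 10
 4 12 14 11
 2  3  5  0
15  8  7 13

Answer:  1  6  9 10
 4 12 14 11
 2  3  5  0
15  8  7 13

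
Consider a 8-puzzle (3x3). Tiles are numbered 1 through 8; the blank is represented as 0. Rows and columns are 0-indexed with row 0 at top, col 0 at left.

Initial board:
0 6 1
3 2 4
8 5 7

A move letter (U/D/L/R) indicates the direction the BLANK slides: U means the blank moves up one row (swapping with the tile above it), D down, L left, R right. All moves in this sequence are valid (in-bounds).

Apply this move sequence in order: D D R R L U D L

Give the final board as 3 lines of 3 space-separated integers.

Answer: 3 6 1
8 2 4
0 5 7

Derivation:
After move 1 (D):
3 6 1
0 2 4
8 5 7

After move 2 (D):
3 6 1
8 2 4
0 5 7

After move 3 (R):
3 6 1
8 2 4
5 0 7

After move 4 (R):
3 6 1
8 2 4
5 7 0

After move 5 (L):
3 6 1
8 2 4
5 0 7

After move 6 (U):
3 6 1
8 0 4
5 2 7

After move 7 (D):
3 6 1
8 2 4
5 0 7

After move 8 (L):
3 6 1
8 2 4
0 5 7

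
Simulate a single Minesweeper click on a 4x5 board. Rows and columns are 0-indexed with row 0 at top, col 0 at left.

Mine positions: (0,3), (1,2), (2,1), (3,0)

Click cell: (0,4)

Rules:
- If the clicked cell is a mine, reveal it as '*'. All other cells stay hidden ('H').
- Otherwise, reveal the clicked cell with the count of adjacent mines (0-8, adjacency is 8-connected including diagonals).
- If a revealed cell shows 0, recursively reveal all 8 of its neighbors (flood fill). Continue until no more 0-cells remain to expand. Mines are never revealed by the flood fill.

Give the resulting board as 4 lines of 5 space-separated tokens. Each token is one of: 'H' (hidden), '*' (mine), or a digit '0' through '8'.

H H H H 1
H H H H H
H H H H H
H H H H H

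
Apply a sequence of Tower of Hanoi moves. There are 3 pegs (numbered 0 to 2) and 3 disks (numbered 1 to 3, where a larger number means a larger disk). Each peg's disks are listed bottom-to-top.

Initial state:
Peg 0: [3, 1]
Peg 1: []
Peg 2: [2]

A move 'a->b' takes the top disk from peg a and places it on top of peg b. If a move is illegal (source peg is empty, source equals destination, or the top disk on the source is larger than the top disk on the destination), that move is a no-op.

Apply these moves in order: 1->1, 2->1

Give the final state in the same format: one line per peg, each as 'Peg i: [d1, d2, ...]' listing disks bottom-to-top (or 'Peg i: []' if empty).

Answer: Peg 0: [3, 1]
Peg 1: [2]
Peg 2: []

Derivation:
After move 1 (1->1):
Peg 0: [3, 1]
Peg 1: []
Peg 2: [2]

After move 2 (2->1):
Peg 0: [3, 1]
Peg 1: [2]
Peg 2: []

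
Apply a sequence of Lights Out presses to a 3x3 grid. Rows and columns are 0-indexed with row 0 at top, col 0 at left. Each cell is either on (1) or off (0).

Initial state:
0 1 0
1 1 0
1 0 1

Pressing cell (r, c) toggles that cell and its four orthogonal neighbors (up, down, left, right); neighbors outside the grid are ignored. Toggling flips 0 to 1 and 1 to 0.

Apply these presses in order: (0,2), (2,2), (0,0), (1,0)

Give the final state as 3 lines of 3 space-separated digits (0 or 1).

Answer: 0 1 1
1 0 0
0 1 0

Derivation:
After press 1 at (0,2):
0 0 1
1 1 1
1 0 1

After press 2 at (2,2):
0 0 1
1 1 0
1 1 0

After press 3 at (0,0):
1 1 1
0 1 0
1 1 0

After press 4 at (1,0):
0 1 1
1 0 0
0 1 0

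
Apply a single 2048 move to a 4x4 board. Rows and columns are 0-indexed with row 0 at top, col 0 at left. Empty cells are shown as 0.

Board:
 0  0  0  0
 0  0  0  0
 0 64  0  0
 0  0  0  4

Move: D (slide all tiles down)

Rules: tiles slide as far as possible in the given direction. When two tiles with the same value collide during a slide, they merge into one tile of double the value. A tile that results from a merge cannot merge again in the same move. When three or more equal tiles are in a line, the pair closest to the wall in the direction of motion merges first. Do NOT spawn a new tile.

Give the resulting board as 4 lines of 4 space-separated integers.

Slide down:
col 0: [0, 0, 0, 0] -> [0, 0, 0, 0]
col 1: [0, 0, 64, 0] -> [0, 0, 0, 64]
col 2: [0, 0, 0, 0] -> [0, 0, 0, 0]
col 3: [0, 0, 0, 4] -> [0, 0, 0, 4]

Answer:  0  0  0  0
 0  0  0  0
 0  0  0  0
 0 64  0  4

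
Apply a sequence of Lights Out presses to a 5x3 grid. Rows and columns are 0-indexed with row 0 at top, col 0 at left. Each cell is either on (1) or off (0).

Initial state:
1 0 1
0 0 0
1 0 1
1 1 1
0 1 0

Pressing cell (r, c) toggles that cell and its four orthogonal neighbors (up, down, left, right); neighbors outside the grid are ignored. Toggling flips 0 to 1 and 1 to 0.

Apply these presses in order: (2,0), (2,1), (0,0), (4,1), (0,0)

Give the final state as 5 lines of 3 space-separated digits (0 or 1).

Answer: 1 0 1
1 1 0
1 0 0
0 1 1
1 0 1

Derivation:
After press 1 at (2,0):
1 0 1
1 0 0
0 1 1
0 1 1
0 1 0

After press 2 at (2,1):
1 0 1
1 1 0
1 0 0
0 0 1
0 1 0

After press 3 at (0,0):
0 1 1
0 1 0
1 0 0
0 0 1
0 1 0

After press 4 at (4,1):
0 1 1
0 1 0
1 0 0
0 1 1
1 0 1

After press 5 at (0,0):
1 0 1
1 1 0
1 0 0
0 1 1
1 0 1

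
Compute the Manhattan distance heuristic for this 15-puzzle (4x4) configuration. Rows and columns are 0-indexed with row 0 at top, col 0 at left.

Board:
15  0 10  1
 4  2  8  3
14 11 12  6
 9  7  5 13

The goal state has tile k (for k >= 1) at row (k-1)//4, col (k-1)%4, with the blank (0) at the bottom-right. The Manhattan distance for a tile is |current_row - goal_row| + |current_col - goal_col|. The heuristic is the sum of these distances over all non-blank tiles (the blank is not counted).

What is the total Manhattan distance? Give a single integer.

Tile 15: at (0,0), goal (3,2), distance |0-3|+|0-2| = 5
Tile 10: at (0,2), goal (2,1), distance |0-2|+|2-1| = 3
Tile 1: at (0,3), goal (0,0), distance |0-0|+|3-0| = 3
Tile 4: at (1,0), goal (0,3), distance |1-0|+|0-3| = 4
Tile 2: at (1,1), goal (0,1), distance |1-0|+|1-1| = 1
Tile 8: at (1,2), goal (1,3), distance |1-1|+|2-3| = 1
Tile 3: at (1,3), goal (0,2), distance |1-0|+|3-2| = 2
Tile 14: at (2,0), goal (3,1), distance |2-3|+|0-1| = 2
Tile 11: at (2,1), goal (2,2), distance |2-2|+|1-2| = 1
Tile 12: at (2,2), goal (2,3), distance |2-2|+|2-3| = 1
Tile 6: at (2,3), goal (1,1), distance |2-1|+|3-1| = 3
Tile 9: at (3,0), goal (2,0), distance |3-2|+|0-0| = 1
Tile 7: at (3,1), goal (1,2), distance |3-1|+|1-2| = 3
Tile 5: at (3,2), goal (1,0), distance |3-1|+|2-0| = 4
Tile 13: at (3,3), goal (3,0), distance |3-3|+|3-0| = 3
Sum: 5 + 3 + 3 + 4 + 1 + 1 + 2 + 2 + 1 + 1 + 3 + 1 + 3 + 4 + 3 = 37

Answer: 37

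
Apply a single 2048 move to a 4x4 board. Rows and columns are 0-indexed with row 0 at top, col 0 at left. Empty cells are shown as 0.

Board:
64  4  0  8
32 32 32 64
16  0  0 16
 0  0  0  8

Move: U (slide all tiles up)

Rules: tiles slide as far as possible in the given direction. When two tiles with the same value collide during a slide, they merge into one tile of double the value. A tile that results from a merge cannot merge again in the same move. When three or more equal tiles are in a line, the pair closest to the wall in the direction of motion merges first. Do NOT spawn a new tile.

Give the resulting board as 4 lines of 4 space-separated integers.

Answer: 64  4 32  8
32 32  0 64
16  0  0 16
 0  0  0  8

Derivation:
Slide up:
col 0: [64, 32, 16, 0] -> [64, 32, 16, 0]
col 1: [4, 32, 0, 0] -> [4, 32, 0, 0]
col 2: [0, 32, 0, 0] -> [32, 0, 0, 0]
col 3: [8, 64, 16, 8] -> [8, 64, 16, 8]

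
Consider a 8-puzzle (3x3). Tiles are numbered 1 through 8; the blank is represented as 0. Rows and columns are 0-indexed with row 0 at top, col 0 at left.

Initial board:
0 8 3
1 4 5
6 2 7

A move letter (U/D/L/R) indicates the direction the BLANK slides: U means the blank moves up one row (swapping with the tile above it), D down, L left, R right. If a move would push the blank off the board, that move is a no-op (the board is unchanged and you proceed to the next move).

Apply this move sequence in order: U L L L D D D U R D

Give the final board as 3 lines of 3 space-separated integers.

After move 1 (U):
0 8 3
1 4 5
6 2 7

After move 2 (L):
0 8 3
1 4 5
6 2 7

After move 3 (L):
0 8 3
1 4 5
6 2 7

After move 4 (L):
0 8 3
1 4 5
6 2 7

After move 5 (D):
1 8 3
0 4 5
6 2 7

After move 6 (D):
1 8 3
6 4 5
0 2 7

After move 7 (D):
1 8 3
6 4 5
0 2 7

After move 8 (U):
1 8 3
0 4 5
6 2 7

After move 9 (R):
1 8 3
4 0 5
6 2 7

After move 10 (D):
1 8 3
4 2 5
6 0 7

Answer: 1 8 3
4 2 5
6 0 7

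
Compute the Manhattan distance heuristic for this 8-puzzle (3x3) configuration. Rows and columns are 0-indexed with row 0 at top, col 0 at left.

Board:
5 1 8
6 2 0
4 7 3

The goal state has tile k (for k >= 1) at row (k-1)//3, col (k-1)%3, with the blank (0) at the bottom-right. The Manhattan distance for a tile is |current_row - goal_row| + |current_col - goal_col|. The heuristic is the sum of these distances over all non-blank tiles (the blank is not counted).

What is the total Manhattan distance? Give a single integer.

Tile 5: at (0,0), goal (1,1), distance |0-1|+|0-1| = 2
Tile 1: at (0,1), goal (0,0), distance |0-0|+|1-0| = 1
Tile 8: at (0,2), goal (2,1), distance |0-2|+|2-1| = 3
Tile 6: at (1,0), goal (1,2), distance |1-1|+|0-2| = 2
Tile 2: at (1,1), goal (0,1), distance |1-0|+|1-1| = 1
Tile 4: at (2,0), goal (1,0), distance |2-1|+|0-0| = 1
Tile 7: at (2,1), goal (2,0), distance |2-2|+|1-0| = 1
Tile 3: at (2,2), goal (0,2), distance |2-0|+|2-2| = 2
Sum: 2 + 1 + 3 + 2 + 1 + 1 + 1 + 2 = 13

Answer: 13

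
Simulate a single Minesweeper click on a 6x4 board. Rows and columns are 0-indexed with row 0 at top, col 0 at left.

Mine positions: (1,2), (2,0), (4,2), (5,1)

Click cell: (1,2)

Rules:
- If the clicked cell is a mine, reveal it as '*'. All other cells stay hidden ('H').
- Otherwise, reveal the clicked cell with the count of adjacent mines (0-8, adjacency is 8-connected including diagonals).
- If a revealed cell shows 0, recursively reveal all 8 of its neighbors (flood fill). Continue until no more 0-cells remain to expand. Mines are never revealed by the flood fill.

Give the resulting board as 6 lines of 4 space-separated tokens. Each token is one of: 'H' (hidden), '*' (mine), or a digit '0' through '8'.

H H H H
H H * H
H H H H
H H H H
H H H H
H H H H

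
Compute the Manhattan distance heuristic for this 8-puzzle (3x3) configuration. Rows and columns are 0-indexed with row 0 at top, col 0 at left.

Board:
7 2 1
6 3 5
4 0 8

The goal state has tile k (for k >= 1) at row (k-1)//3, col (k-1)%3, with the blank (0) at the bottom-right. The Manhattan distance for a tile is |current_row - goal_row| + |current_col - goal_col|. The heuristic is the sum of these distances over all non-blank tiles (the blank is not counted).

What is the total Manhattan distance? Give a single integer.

Tile 7: (0,0)->(2,0) = 2
Tile 2: (0,1)->(0,1) = 0
Tile 1: (0,2)->(0,0) = 2
Tile 6: (1,0)->(1,2) = 2
Tile 3: (1,1)->(0,2) = 2
Tile 5: (1,2)->(1,1) = 1
Tile 4: (2,0)->(1,0) = 1
Tile 8: (2,2)->(2,1) = 1
Sum: 2 + 0 + 2 + 2 + 2 + 1 + 1 + 1 = 11

Answer: 11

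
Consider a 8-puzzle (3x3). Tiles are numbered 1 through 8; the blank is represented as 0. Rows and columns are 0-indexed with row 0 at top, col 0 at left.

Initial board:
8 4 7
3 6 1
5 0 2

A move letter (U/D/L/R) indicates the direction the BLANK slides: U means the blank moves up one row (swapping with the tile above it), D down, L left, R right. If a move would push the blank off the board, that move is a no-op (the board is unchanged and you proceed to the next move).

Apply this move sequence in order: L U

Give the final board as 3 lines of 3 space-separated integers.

Answer: 8 4 7
0 6 1
3 5 2

Derivation:
After move 1 (L):
8 4 7
3 6 1
0 5 2

After move 2 (U):
8 4 7
0 6 1
3 5 2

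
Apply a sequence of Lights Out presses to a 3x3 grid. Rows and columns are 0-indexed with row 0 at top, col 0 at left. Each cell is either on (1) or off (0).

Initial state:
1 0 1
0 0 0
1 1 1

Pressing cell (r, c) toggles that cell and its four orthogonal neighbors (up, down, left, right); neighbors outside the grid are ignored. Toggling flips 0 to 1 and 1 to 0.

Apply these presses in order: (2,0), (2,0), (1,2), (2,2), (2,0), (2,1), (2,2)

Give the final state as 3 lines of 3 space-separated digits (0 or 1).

After press 1 at (2,0):
1 0 1
1 0 0
0 0 1

After press 2 at (2,0):
1 0 1
0 0 0
1 1 1

After press 3 at (1,2):
1 0 0
0 1 1
1 1 0

After press 4 at (2,2):
1 0 0
0 1 0
1 0 1

After press 5 at (2,0):
1 0 0
1 1 0
0 1 1

After press 6 at (2,1):
1 0 0
1 0 0
1 0 0

After press 7 at (2,2):
1 0 0
1 0 1
1 1 1

Answer: 1 0 0
1 0 1
1 1 1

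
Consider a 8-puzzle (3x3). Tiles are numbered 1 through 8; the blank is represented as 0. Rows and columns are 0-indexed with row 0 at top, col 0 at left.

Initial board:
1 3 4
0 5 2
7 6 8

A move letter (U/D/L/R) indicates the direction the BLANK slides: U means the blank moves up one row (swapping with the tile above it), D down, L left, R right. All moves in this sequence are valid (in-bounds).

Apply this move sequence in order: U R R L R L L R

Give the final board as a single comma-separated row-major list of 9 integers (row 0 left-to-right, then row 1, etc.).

Answer: 3, 0, 4, 1, 5, 2, 7, 6, 8

Derivation:
After move 1 (U):
0 3 4
1 5 2
7 6 8

After move 2 (R):
3 0 4
1 5 2
7 6 8

After move 3 (R):
3 4 0
1 5 2
7 6 8

After move 4 (L):
3 0 4
1 5 2
7 6 8

After move 5 (R):
3 4 0
1 5 2
7 6 8

After move 6 (L):
3 0 4
1 5 2
7 6 8

After move 7 (L):
0 3 4
1 5 2
7 6 8

After move 8 (R):
3 0 4
1 5 2
7 6 8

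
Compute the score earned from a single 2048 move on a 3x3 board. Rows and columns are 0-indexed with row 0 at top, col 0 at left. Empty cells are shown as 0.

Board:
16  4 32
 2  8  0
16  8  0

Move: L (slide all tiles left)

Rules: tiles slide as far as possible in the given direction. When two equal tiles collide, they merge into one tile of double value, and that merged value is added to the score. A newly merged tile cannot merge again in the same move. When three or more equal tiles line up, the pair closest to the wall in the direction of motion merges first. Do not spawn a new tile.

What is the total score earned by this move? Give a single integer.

Slide left:
row 0: [16, 4, 32] -> [16, 4, 32]  score +0 (running 0)
row 1: [2, 8, 0] -> [2, 8, 0]  score +0 (running 0)
row 2: [16, 8, 0] -> [16, 8, 0]  score +0 (running 0)
Board after move:
16  4 32
 2  8  0
16  8  0

Answer: 0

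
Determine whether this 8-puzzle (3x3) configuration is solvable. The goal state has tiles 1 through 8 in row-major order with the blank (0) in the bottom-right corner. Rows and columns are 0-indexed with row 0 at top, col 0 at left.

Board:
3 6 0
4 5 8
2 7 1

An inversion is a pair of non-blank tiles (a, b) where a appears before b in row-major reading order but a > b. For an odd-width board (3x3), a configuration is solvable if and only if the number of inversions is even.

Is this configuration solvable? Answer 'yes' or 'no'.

Inversions (pairs i<j in row-major order where tile[i] > tile[j] > 0): 15
15 is odd, so the puzzle is not solvable.

Answer: no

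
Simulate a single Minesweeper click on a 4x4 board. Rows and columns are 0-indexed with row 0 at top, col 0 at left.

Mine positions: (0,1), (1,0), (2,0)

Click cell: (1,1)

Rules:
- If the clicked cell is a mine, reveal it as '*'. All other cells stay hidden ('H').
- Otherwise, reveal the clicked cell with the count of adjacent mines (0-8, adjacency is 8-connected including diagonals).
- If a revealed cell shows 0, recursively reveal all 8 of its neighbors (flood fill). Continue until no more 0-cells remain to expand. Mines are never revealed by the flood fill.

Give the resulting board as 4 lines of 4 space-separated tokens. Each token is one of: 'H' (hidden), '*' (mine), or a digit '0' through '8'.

H H H H
H 3 H H
H H H H
H H H H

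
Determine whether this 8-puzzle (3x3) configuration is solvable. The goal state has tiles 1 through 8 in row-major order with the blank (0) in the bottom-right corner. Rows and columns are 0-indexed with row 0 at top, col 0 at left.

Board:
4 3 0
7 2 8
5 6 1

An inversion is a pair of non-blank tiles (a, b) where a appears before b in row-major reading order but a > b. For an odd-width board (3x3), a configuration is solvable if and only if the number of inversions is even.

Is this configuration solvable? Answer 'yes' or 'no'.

Answer: no

Derivation:
Inversions (pairs i<j in row-major order where tile[i] > tile[j] > 0): 15
15 is odd, so the puzzle is not solvable.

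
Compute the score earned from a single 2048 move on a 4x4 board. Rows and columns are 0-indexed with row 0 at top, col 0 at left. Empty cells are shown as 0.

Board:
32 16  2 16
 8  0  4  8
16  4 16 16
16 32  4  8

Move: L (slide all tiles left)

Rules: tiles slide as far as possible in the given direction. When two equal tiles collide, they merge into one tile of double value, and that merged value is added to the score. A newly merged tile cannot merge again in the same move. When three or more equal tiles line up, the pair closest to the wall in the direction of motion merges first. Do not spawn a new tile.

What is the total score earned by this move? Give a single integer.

Answer: 32

Derivation:
Slide left:
row 0: [32, 16, 2, 16] -> [32, 16, 2, 16]  score +0 (running 0)
row 1: [8, 0, 4, 8] -> [8, 4, 8, 0]  score +0 (running 0)
row 2: [16, 4, 16, 16] -> [16, 4, 32, 0]  score +32 (running 32)
row 3: [16, 32, 4, 8] -> [16, 32, 4, 8]  score +0 (running 32)
Board after move:
32 16  2 16
 8  4  8  0
16  4 32  0
16 32  4  8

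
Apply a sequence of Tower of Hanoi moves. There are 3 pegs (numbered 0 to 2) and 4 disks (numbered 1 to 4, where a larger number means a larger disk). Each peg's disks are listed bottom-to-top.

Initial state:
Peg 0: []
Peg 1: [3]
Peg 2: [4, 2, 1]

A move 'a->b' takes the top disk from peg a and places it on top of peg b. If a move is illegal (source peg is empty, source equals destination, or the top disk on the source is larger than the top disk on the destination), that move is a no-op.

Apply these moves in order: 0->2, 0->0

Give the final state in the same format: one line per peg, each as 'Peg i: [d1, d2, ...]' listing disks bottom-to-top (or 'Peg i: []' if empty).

Answer: Peg 0: []
Peg 1: [3]
Peg 2: [4, 2, 1]

Derivation:
After move 1 (0->2):
Peg 0: []
Peg 1: [3]
Peg 2: [4, 2, 1]

After move 2 (0->0):
Peg 0: []
Peg 1: [3]
Peg 2: [4, 2, 1]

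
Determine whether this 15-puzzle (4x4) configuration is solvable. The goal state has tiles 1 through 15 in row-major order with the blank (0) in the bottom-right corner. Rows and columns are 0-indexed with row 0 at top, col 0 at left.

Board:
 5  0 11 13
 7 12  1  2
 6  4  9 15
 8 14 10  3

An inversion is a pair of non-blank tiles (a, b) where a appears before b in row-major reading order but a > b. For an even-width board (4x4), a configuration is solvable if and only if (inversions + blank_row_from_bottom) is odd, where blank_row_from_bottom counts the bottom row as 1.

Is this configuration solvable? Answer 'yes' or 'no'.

Answer: yes

Derivation:
Inversions: 49
Blank is in row 0 (0-indexed from top), which is row 4 counting from the bottom (bottom = 1).
49 + 4 = 53, which is odd, so the puzzle is solvable.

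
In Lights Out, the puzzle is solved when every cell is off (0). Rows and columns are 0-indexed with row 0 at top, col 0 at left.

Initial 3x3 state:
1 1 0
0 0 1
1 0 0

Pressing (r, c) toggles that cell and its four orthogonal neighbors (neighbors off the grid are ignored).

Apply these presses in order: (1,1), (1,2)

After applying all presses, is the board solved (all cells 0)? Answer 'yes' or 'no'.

After press 1 at (1,1):
1 0 0
1 1 0
1 1 0

After press 2 at (1,2):
1 0 1
1 0 1
1 1 1

Lights still on: 7

Answer: no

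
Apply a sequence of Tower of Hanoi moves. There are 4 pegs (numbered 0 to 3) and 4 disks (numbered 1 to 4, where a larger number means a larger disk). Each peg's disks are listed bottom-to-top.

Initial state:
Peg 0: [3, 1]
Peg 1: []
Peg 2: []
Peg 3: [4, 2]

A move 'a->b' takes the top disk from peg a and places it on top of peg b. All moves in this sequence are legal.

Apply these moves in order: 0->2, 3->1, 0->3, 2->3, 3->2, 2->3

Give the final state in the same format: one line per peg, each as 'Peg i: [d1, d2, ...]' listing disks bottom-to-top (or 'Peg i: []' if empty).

Answer: Peg 0: []
Peg 1: [2]
Peg 2: []
Peg 3: [4, 3, 1]

Derivation:
After move 1 (0->2):
Peg 0: [3]
Peg 1: []
Peg 2: [1]
Peg 3: [4, 2]

After move 2 (3->1):
Peg 0: [3]
Peg 1: [2]
Peg 2: [1]
Peg 3: [4]

After move 3 (0->3):
Peg 0: []
Peg 1: [2]
Peg 2: [1]
Peg 3: [4, 3]

After move 4 (2->3):
Peg 0: []
Peg 1: [2]
Peg 2: []
Peg 3: [4, 3, 1]

After move 5 (3->2):
Peg 0: []
Peg 1: [2]
Peg 2: [1]
Peg 3: [4, 3]

After move 6 (2->3):
Peg 0: []
Peg 1: [2]
Peg 2: []
Peg 3: [4, 3, 1]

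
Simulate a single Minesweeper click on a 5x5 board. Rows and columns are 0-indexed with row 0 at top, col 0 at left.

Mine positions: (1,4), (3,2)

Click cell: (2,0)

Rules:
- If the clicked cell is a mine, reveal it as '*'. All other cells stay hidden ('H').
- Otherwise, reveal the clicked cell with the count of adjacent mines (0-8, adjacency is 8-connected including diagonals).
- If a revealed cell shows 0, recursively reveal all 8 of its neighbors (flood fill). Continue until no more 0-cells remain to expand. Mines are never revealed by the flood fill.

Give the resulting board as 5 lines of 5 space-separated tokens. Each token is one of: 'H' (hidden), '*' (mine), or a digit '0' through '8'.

0 0 0 1 H
0 0 0 1 H
0 1 1 2 H
0 1 H H H
0 1 H H H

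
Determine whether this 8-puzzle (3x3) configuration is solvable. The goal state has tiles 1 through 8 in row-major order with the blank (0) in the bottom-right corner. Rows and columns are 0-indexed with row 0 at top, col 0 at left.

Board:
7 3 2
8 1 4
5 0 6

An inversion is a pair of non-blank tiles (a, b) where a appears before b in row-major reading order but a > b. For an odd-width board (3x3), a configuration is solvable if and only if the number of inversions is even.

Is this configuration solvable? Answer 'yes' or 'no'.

Inversions (pairs i<j in row-major order where tile[i] > tile[j] > 0): 13
13 is odd, so the puzzle is not solvable.

Answer: no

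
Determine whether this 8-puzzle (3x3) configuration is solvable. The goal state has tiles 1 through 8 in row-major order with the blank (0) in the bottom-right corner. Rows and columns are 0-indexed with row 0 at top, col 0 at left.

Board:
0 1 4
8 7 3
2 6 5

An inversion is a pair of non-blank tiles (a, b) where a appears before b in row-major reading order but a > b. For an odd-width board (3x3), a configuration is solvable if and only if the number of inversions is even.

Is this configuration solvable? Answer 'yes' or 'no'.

Answer: no

Derivation:
Inversions (pairs i<j in row-major order where tile[i] > tile[j] > 0): 13
13 is odd, so the puzzle is not solvable.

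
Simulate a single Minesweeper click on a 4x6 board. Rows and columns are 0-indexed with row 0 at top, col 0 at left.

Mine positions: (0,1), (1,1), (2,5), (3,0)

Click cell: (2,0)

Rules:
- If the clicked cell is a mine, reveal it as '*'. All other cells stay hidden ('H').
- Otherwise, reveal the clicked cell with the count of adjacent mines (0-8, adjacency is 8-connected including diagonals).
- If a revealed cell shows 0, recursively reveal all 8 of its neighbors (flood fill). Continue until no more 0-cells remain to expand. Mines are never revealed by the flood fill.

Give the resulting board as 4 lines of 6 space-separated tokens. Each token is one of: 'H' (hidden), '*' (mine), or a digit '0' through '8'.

H H H H H H
H H H H H H
2 H H H H H
H H H H H H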